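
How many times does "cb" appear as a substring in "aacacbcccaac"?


Searching for "cb" in "aacacbcccaac"
Scanning each position:
  Position 0: "aa" => no
  Position 1: "ac" => no
  Position 2: "ca" => no
  Position 3: "ac" => no
  Position 4: "cb" => MATCH
  Position 5: "bc" => no
  Position 6: "cc" => no
  Position 7: "cc" => no
  Position 8: "ca" => no
  Position 9: "aa" => no
  Position 10: "ac" => no
Total occurrences: 1

1


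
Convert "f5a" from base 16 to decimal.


Input: "f5a" in base 16
Positional expansion:
  Digit 'f' (value 15) x 16^2 = 3840
  Digit '5' (value 5) x 16^1 = 80
  Digit 'a' (value 10) x 16^0 = 10
Sum = 3930

3930


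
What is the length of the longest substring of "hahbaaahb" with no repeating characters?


Input: "hahbaaahb"
Sliding window (track last position of each char):
  Position 0 ('h'): window [0,0] length 1 -- new best
  Position 1 ('a'): window [0,1] length 2 -- new best
  Position 2 ('h'): repeat (last at 0), move window start to 1
  Position 2 ('h'): window [1,2] length 2
  Position 3 ('b'): window [1,3] length 3 -- new best
  Position 4 ('a'): repeat (last at 1), move window start to 2
  Position 4 ('a'): window [2,4] length 3
  Position 5 ('a'): repeat (last at 4), move window start to 5
  Position 5 ('a'): window [5,5] length 1
  Position 6 ('a'): repeat (last at 5), move window start to 6
  Position 6 ('a'): window [6,6] length 1
  Position 7 ('h'): window [6,7] length 2
  Position 8 ('b'): window [6,8] length 3
Longest substring with no repeats: "ahb" with length 3

3


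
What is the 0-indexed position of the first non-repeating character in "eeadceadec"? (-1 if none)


Input: eeadceadec
Character frequencies:
  'a': 2
  'c': 2
  'd': 2
  'e': 4
Scanning left to right for freq == 1:
  Position 0 ('e'): freq=4, skip
  Position 1 ('e'): freq=4, skip
  Position 2 ('a'): freq=2, skip
  Position 3 ('d'): freq=2, skip
  Position 4 ('c'): freq=2, skip
  Position 5 ('e'): freq=4, skip
  Position 6 ('a'): freq=2, skip
  Position 7 ('d'): freq=2, skip
  Position 8 ('e'): freq=4, skip
  Position 9 ('c'): freq=2, skip
  No unique character found => answer = -1

-1


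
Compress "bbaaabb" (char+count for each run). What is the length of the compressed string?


Input: bbaaabb
Runs:
  'b' x 2 => "b2"
  'a' x 3 => "a3"
  'b' x 2 => "b2"
Compressed: "b2a3b2"
Compressed length: 6

6


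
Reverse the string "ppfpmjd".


Input: ppfpmjd
Reading characters right to left:
  Position 6: 'd'
  Position 5: 'j'
  Position 4: 'm'
  Position 3: 'p'
  Position 2: 'f'
  Position 1: 'p'
  Position 0: 'p'
Reversed: djmpfpp

djmpfpp


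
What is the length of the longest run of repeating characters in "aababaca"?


Input: "aababaca"
Scanning for longest run:
  Position 1 ('a'): continues run of 'a', length=2
  Position 2 ('b'): new char, reset run to 1
  Position 3 ('a'): new char, reset run to 1
  Position 4 ('b'): new char, reset run to 1
  Position 5 ('a'): new char, reset run to 1
  Position 6 ('c'): new char, reset run to 1
  Position 7 ('a'): new char, reset run to 1
Longest run: 'a' with length 2

2


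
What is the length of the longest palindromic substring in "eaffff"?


Input: "eaffff"
Checking substrings for palindromes:
  [2:6] "ffff" (len 4) => palindrome
  [2:5] "fff" (len 3) => palindrome
  [3:6] "fff" (len 3) => palindrome
  [2:4] "ff" (len 2) => palindrome
  [3:5] "ff" (len 2) => palindrome
  [4:6] "ff" (len 2) => palindrome
Longest palindromic substring: "ffff" with length 4

4


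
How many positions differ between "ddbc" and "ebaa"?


Comparing "ddbc" and "ebaa" position by position:
  Position 0: 'd' vs 'e' => DIFFER
  Position 1: 'd' vs 'b' => DIFFER
  Position 2: 'b' vs 'a' => DIFFER
  Position 3: 'c' vs 'a' => DIFFER
Positions that differ: 4

4


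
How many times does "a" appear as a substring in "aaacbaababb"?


Searching for "a" in "aaacbaababb"
Scanning each position:
  Position 0: "a" => MATCH
  Position 1: "a" => MATCH
  Position 2: "a" => MATCH
  Position 3: "c" => no
  Position 4: "b" => no
  Position 5: "a" => MATCH
  Position 6: "a" => MATCH
  Position 7: "b" => no
  Position 8: "a" => MATCH
  Position 9: "b" => no
  Position 10: "b" => no
Total occurrences: 6

6


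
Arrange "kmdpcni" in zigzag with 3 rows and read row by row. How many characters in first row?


Zigzag "kmdpcni" into 3 rows:
Placing characters:
  'k' => row 0
  'm' => row 1
  'd' => row 2
  'p' => row 1
  'c' => row 0
  'n' => row 1
  'i' => row 2
Rows:
  Row 0: "kc"
  Row 1: "mpn"
  Row 2: "di"
First row length: 2

2


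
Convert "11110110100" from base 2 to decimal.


Input: "11110110100" in base 2
Positional expansion:
  Digit '1' (value 1) x 2^10 = 1024
  Digit '1' (value 1) x 2^9 = 512
  Digit '1' (value 1) x 2^8 = 256
  Digit '1' (value 1) x 2^7 = 128
  Digit '0' (value 0) x 2^6 = 0
  Digit '1' (value 1) x 2^5 = 32
  Digit '1' (value 1) x 2^4 = 16
  Digit '0' (value 0) x 2^3 = 0
  Digit '1' (value 1) x 2^2 = 4
  Digit '0' (value 0) x 2^1 = 0
  Digit '0' (value 0) x 2^0 = 0
Sum = 1972

1972


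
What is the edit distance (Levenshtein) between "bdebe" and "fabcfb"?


Computing edit distance: "bdebe" -> "fabcfb"
DP table:
           f    a    b    c    f    b
      0    1    2    3    4    5    6
  b   1    1    2    2    3    4    5
  d   2    2    2    3    3    4    5
  e   3    3    3    3    4    4    5
  b   4    4    4    3    4    5    4
  e   5    5    5    4    4    5    5
Edit distance = dp[5][6] = 5

5


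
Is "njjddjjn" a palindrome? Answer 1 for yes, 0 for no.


Input: njjddjjn
Reversed: njjddjjn
  Compare pos 0 ('n') with pos 7 ('n'): match
  Compare pos 1 ('j') with pos 6 ('j'): match
  Compare pos 2 ('j') with pos 5 ('j'): match
  Compare pos 3 ('d') with pos 4 ('d'): match
Result: palindrome

1


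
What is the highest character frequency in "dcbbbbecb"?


Input: dcbbbbecb
Character counts:
  'b': 5
  'c': 2
  'd': 1
  'e': 1
Maximum frequency: 5

5


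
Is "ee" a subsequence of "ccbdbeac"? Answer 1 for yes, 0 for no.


Check if "ee" is a subsequence of "ccbdbeac"
Greedy scan:
  Position 0 ('c'): no match needed
  Position 1 ('c'): no match needed
  Position 2 ('b'): no match needed
  Position 3 ('d'): no match needed
  Position 4 ('b'): no match needed
  Position 5 ('e'): matches sub[0] = 'e'
  Position 6 ('a'): no match needed
  Position 7 ('c'): no match needed
Only matched 1/2 characters => not a subsequence

0


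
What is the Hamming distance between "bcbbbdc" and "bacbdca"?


Comparing "bcbbbdc" and "bacbdca" position by position:
  Position 0: 'b' vs 'b' => same
  Position 1: 'c' vs 'a' => differ
  Position 2: 'b' vs 'c' => differ
  Position 3: 'b' vs 'b' => same
  Position 4: 'b' vs 'd' => differ
  Position 5: 'd' vs 'c' => differ
  Position 6: 'c' vs 'a' => differ
Total differences (Hamming distance): 5

5


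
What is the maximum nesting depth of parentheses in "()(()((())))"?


Input: "()(()((())))"
Tracking depth:
  Position 0 '(': depth becomes 1
  Position 1 ')': depth becomes 0
  Position 2 '(': depth becomes 1
  Position 3 '(': depth becomes 2
  Position 4 ')': depth becomes 1
  Position 5 '(': depth becomes 2
  Position 6 '(': depth becomes 3
  Position 7 '(': depth becomes 4
  Position 8 ')': depth becomes 3
  Position 9 ')': depth becomes 2
  Position 10 ')': depth becomes 1
  Position 11 ')': depth becomes 0
Maximum depth reached: 4

4


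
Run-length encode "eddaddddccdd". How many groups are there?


Input: eddaddddccdd
Scanning for consecutive runs:
  Group 1: 'e' x 1 (positions 0-0)
  Group 2: 'd' x 2 (positions 1-2)
  Group 3: 'a' x 1 (positions 3-3)
  Group 4: 'd' x 4 (positions 4-7)
  Group 5: 'c' x 2 (positions 8-9)
  Group 6: 'd' x 2 (positions 10-11)
Total groups: 6

6


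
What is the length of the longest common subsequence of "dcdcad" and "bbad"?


LCS of "dcdcad" and "bbad"
DP table:
           b    b    a    d
      0    0    0    0    0
  d   0    0    0    0    1
  c   0    0    0    0    1
  d   0    0    0    0    1
  c   0    0    0    0    1
  a   0    0    0    1    1
  d   0    0    0    1    2
LCS length = dp[6][4] = 2

2


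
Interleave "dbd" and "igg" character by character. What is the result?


Interleaving "dbd" and "igg":
  Position 0: 'd' from first, 'i' from second => "di"
  Position 1: 'b' from first, 'g' from second => "bg"
  Position 2: 'd' from first, 'g' from second => "dg"
Result: dibgdg

dibgdg


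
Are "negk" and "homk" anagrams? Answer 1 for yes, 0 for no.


Strings: "negk", "homk"
Sorted first:  egkn
Sorted second: hkmo
Differ at position 0: 'e' vs 'h' => not anagrams

0


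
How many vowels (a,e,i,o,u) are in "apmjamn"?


Input: apmjamn
Checking each character:
  'a' at position 0: vowel (running total: 1)
  'p' at position 1: consonant
  'm' at position 2: consonant
  'j' at position 3: consonant
  'a' at position 4: vowel (running total: 2)
  'm' at position 5: consonant
  'n' at position 6: consonant
Total vowels: 2

2


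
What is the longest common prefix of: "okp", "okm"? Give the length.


Words: okp, okm
  Position 0: all 'o' => match
  Position 1: all 'k' => match
  Position 2: ('p', 'm') => mismatch, stop
LCP = "ok" (length 2)

2


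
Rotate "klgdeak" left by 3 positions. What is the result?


Input: "klgdeak", rotate left by 3
First 3 characters: "klg"
Remaining characters: "deak"
Concatenate remaining + first: "deak" + "klg" = "deakklg"

deakklg


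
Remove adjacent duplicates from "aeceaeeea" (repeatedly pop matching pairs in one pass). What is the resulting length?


Input: aeceaeeea
Stack-based adjacent duplicate removal:
  Read 'a': push. Stack: a
  Read 'e': push. Stack: ae
  Read 'c': push. Stack: aec
  Read 'e': push. Stack: aece
  Read 'a': push. Stack: aecea
  Read 'e': push. Stack: aeceae
  Read 'e': matches stack top 'e' => pop. Stack: aecea
  Read 'e': push. Stack: aeceae
  Read 'a': push. Stack: aeceaea
Final stack: "aeceaea" (length 7)

7


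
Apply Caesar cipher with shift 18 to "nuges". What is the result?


Caesar cipher: shift "nuges" by 18
  'n' (pos 13) + 18 = pos 5 = 'f'
  'u' (pos 20) + 18 = pos 12 = 'm'
  'g' (pos 6) + 18 = pos 24 = 'y'
  'e' (pos 4) + 18 = pos 22 = 'w'
  's' (pos 18) + 18 = pos 10 = 'k'
Result: fmywk

fmywk


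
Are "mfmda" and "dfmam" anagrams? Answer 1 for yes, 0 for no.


Strings: "mfmda", "dfmam"
Sorted first:  adfmm
Sorted second: adfmm
Sorted forms match => anagrams

1


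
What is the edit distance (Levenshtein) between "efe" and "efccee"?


Computing edit distance: "efe" -> "efccee"
DP table:
           e    f    c    c    e    e
      0    1    2    3    4    5    6
  e   1    0    1    2    3    4    5
  f   2    1    0    1    2    3    4
  e   3    2    1    1    2    2    3
Edit distance = dp[3][6] = 3

3


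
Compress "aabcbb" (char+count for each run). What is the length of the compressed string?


Input: aabcbb
Runs:
  'a' x 2 => "a2"
  'b' x 1 => "b1"
  'c' x 1 => "c1"
  'b' x 2 => "b2"
Compressed: "a2b1c1b2"
Compressed length: 8

8


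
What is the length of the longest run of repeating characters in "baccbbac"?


Input: "baccbbac"
Scanning for longest run:
  Position 1 ('a'): new char, reset run to 1
  Position 2 ('c'): new char, reset run to 1
  Position 3 ('c'): continues run of 'c', length=2
  Position 4 ('b'): new char, reset run to 1
  Position 5 ('b'): continues run of 'b', length=2
  Position 6 ('a'): new char, reset run to 1
  Position 7 ('c'): new char, reset run to 1
Longest run: 'c' with length 2

2


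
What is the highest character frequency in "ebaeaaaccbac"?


Input: ebaeaaaccbac
Character counts:
  'a': 5
  'b': 2
  'c': 3
  'e': 2
Maximum frequency: 5

5


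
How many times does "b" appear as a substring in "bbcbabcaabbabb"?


Searching for "b" in "bbcbabcaabbabb"
Scanning each position:
  Position 0: "b" => MATCH
  Position 1: "b" => MATCH
  Position 2: "c" => no
  Position 3: "b" => MATCH
  Position 4: "a" => no
  Position 5: "b" => MATCH
  Position 6: "c" => no
  Position 7: "a" => no
  Position 8: "a" => no
  Position 9: "b" => MATCH
  Position 10: "b" => MATCH
  Position 11: "a" => no
  Position 12: "b" => MATCH
  Position 13: "b" => MATCH
Total occurrences: 8

8


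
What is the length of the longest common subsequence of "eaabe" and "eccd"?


LCS of "eaabe" and "eccd"
DP table:
           e    c    c    d
      0    0    0    0    0
  e   0    1    1    1    1
  a   0    1    1    1    1
  a   0    1    1    1    1
  b   0    1    1    1    1
  e   0    1    1    1    1
LCS length = dp[5][4] = 1

1


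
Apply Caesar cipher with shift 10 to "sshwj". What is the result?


Caesar cipher: shift "sshwj" by 10
  's' (pos 18) + 10 = pos 2 = 'c'
  's' (pos 18) + 10 = pos 2 = 'c'
  'h' (pos 7) + 10 = pos 17 = 'r'
  'w' (pos 22) + 10 = pos 6 = 'g'
  'j' (pos 9) + 10 = pos 19 = 't'
Result: ccrgt

ccrgt


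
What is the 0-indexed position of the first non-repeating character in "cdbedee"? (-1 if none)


Input: cdbedee
Character frequencies:
  'b': 1
  'c': 1
  'd': 2
  'e': 3
Scanning left to right for freq == 1:
  Position 0 ('c'): unique! => answer = 0

0


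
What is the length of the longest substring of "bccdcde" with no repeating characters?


Input: "bccdcde"
Sliding window (track last position of each char):
  Position 0 ('b'): window [0,0] length 1 -- new best
  Position 1 ('c'): window [0,1] length 2 -- new best
  Position 2 ('c'): repeat (last at 1), move window start to 2
  Position 2 ('c'): window [2,2] length 1
  Position 3 ('d'): window [2,3] length 2
  Position 4 ('c'): repeat (last at 2), move window start to 3
  Position 4 ('c'): window [3,4] length 2
  Position 5 ('d'): repeat (last at 3), move window start to 4
  Position 5 ('d'): window [4,5] length 2
  Position 6 ('e'): window [4,6] length 3 -- new best
Longest substring with no repeats: "cde" with length 3

3


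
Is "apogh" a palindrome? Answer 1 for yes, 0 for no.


Input: apogh
Reversed: hgopa
  Compare pos 0 ('a') with pos 4 ('h'): MISMATCH
  Compare pos 1 ('p') with pos 3 ('g'): MISMATCH
Result: not a palindrome

0


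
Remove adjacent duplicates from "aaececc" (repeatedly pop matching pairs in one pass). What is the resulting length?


Input: aaececc
Stack-based adjacent duplicate removal:
  Read 'a': push. Stack: a
  Read 'a': matches stack top 'a' => pop. Stack: (empty)
  Read 'e': push. Stack: e
  Read 'c': push. Stack: ec
  Read 'e': push. Stack: ece
  Read 'c': push. Stack: ecec
  Read 'c': matches stack top 'c' => pop. Stack: ece
Final stack: "ece" (length 3)

3


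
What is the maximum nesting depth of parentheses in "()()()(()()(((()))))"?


Input: "()()()(()()(((()))))"
Tracking depth:
  Position 0 '(': depth becomes 1
  Position 1 ')': depth becomes 0
  Position 2 '(': depth becomes 1
  Position 3 ')': depth becomes 0
  Position 4 '(': depth becomes 1
  Position 5 ')': depth becomes 0
  Position 6 '(': depth becomes 1
  Position 7 '(': depth becomes 2
  Position 8 ')': depth becomes 1
  Position 9 '(': depth becomes 2
  Position 10 ')': depth becomes 1
  Position 11 '(': depth becomes 2
  Position 12 '(': depth becomes 3
  Position 13 '(': depth becomes 4
  Position 14 '(': depth becomes 5
  Position 15 ')': depth becomes 4
  Position 16 ')': depth becomes 3
  Position 17 ')': depth becomes 2
  Position 18 ')': depth becomes 1
  Position 19 ')': depth becomes 0
Maximum depth reached: 5

5


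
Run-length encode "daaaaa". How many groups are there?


Input: daaaaa
Scanning for consecutive runs:
  Group 1: 'd' x 1 (positions 0-0)
  Group 2: 'a' x 5 (positions 1-5)
Total groups: 2

2


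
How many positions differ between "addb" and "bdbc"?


Comparing "addb" and "bdbc" position by position:
  Position 0: 'a' vs 'b' => DIFFER
  Position 1: 'd' vs 'd' => same
  Position 2: 'd' vs 'b' => DIFFER
  Position 3: 'b' vs 'c' => DIFFER
Positions that differ: 3

3


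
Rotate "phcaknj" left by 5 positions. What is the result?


Input: "phcaknj", rotate left by 5
First 5 characters: "phcak"
Remaining characters: "nj"
Concatenate remaining + first: "nj" + "phcak" = "njphcak"

njphcak


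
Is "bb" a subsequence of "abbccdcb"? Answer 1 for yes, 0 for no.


Check if "bb" is a subsequence of "abbccdcb"
Greedy scan:
  Position 0 ('a'): no match needed
  Position 1 ('b'): matches sub[0] = 'b'
  Position 2 ('b'): matches sub[1] = 'b'
  Position 3 ('c'): no match needed
  Position 4 ('c'): no match needed
  Position 5 ('d'): no match needed
  Position 6 ('c'): no match needed
  Position 7 ('b'): no match needed
All 2 characters matched => is a subsequence

1


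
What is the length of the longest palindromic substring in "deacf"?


Input: "deacf"
Checking substrings for palindromes:
  No multi-char palindromic substrings found
Longest palindromic substring: "d" with length 1

1


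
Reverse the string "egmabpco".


Input: egmabpco
Reading characters right to left:
  Position 7: 'o'
  Position 6: 'c'
  Position 5: 'p'
  Position 4: 'b'
  Position 3: 'a'
  Position 2: 'm'
  Position 1: 'g'
  Position 0: 'e'
Reversed: ocpbamge

ocpbamge


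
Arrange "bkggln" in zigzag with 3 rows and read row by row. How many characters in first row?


Zigzag "bkggln" into 3 rows:
Placing characters:
  'b' => row 0
  'k' => row 1
  'g' => row 2
  'g' => row 1
  'l' => row 0
  'n' => row 1
Rows:
  Row 0: "bl"
  Row 1: "kgn"
  Row 2: "g"
First row length: 2

2


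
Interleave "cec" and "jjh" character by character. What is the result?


Interleaving "cec" and "jjh":
  Position 0: 'c' from first, 'j' from second => "cj"
  Position 1: 'e' from first, 'j' from second => "ej"
  Position 2: 'c' from first, 'h' from second => "ch"
Result: cjejch

cjejch


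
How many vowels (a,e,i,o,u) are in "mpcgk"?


Input: mpcgk
Checking each character:
  'm' at position 0: consonant
  'p' at position 1: consonant
  'c' at position 2: consonant
  'g' at position 3: consonant
  'k' at position 4: consonant
Total vowels: 0

0


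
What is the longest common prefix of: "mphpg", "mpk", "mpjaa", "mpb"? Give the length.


Words: mphpg, mpk, mpjaa, mpb
  Position 0: all 'm' => match
  Position 1: all 'p' => match
  Position 2: ('h', 'k', 'j', 'b') => mismatch, stop
LCP = "mp" (length 2)

2


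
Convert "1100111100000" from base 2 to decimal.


Input: "1100111100000" in base 2
Positional expansion:
  Digit '1' (value 1) x 2^12 = 4096
  Digit '1' (value 1) x 2^11 = 2048
  Digit '0' (value 0) x 2^10 = 0
  Digit '0' (value 0) x 2^9 = 0
  Digit '1' (value 1) x 2^8 = 256
  Digit '1' (value 1) x 2^7 = 128
  Digit '1' (value 1) x 2^6 = 64
  Digit '1' (value 1) x 2^5 = 32
  Digit '0' (value 0) x 2^4 = 0
  Digit '0' (value 0) x 2^3 = 0
  Digit '0' (value 0) x 2^2 = 0
  Digit '0' (value 0) x 2^1 = 0
  Digit '0' (value 0) x 2^0 = 0
Sum = 6624

6624


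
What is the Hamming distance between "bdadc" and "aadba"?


Comparing "bdadc" and "aadba" position by position:
  Position 0: 'b' vs 'a' => differ
  Position 1: 'd' vs 'a' => differ
  Position 2: 'a' vs 'd' => differ
  Position 3: 'd' vs 'b' => differ
  Position 4: 'c' vs 'a' => differ
Total differences (Hamming distance): 5

5


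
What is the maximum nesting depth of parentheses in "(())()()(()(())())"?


Input: "(())()()(()(())())"
Tracking depth:
  Position 0 '(': depth becomes 1
  Position 1 '(': depth becomes 2
  Position 2 ')': depth becomes 1
  Position 3 ')': depth becomes 0
  Position 4 '(': depth becomes 1
  Position 5 ')': depth becomes 0
  Position 6 '(': depth becomes 1
  Position 7 ')': depth becomes 0
  Position 8 '(': depth becomes 1
  Position 9 '(': depth becomes 2
  Position 10 ')': depth becomes 1
  Position 11 '(': depth becomes 2
  Position 12 '(': depth becomes 3
  Position 13 ')': depth becomes 2
  Position 14 ')': depth becomes 1
  Position 15 '(': depth becomes 2
  Position 16 ')': depth becomes 1
  Position 17 ')': depth becomes 0
Maximum depth reached: 3

3


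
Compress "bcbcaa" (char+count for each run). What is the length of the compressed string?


Input: bcbcaa
Runs:
  'b' x 1 => "b1"
  'c' x 1 => "c1"
  'b' x 1 => "b1"
  'c' x 1 => "c1"
  'a' x 2 => "a2"
Compressed: "b1c1b1c1a2"
Compressed length: 10

10


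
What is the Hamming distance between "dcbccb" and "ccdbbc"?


Comparing "dcbccb" and "ccdbbc" position by position:
  Position 0: 'd' vs 'c' => differ
  Position 1: 'c' vs 'c' => same
  Position 2: 'b' vs 'd' => differ
  Position 3: 'c' vs 'b' => differ
  Position 4: 'c' vs 'b' => differ
  Position 5: 'b' vs 'c' => differ
Total differences (Hamming distance): 5

5


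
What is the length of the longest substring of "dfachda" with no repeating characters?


Input: "dfachda"
Sliding window (track last position of each char):
  Position 0 ('d'): window [0,0] length 1 -- new best
  Position 1 ('f'): window [0,1] length 2 -- new best
  Position 2 ('a'): window [0,2] length 3 -- new best
  Position 3 ('c'): window [0,3] length 4 -- new best
  Position 4 ('h'): window [0,4] length 5 -- new best
  Position 5 ('d'): repeat (last at 0), move window start to 1
  Position 5 ('d'): window [1,5] length 5
  Position 6 ('a'): repeat (last at 2), move window start to 3
  Position 6 ('a'): window [3,6] length 4
Longest substring with no repeats: "dfach" with length 5

5


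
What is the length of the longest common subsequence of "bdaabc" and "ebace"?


LCS of "bdaabc" and "ebace"
DP table:
           e    b    a    c    e
      0    0    0    0    0    0
  b   0    0    1    1    1    1
  d   0    0    1    1    1    1
  a   0    0    1    2    2    2
  a   0    0    1    2    2    2
  b   0    0    1    2    2    2
  c   0    0    1    2    3    3
LCS length = dp[6][5] = 3

3


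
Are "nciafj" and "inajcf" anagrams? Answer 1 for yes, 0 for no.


Strings: "nciafj", "inajcf"
Sorted first:  acfijn
Sorted second: acfijn
Sorted forms match => anagrams

1


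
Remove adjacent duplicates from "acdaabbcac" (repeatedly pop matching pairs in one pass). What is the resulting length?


Input: acdaabbcac
Stack-based adjacent duplicate removal:
  Read 'a': push. Stack: a
  Read 'c': push. Stack: ac
  Read 'd': push. Stack: acd
  Read 'a': push. Stack: acda
  Read 'a': matches stack top 'a' => pop. Stack: acd
  Read 'b': push. Stack: acdb
  Read 'b': matches stack top 'b' => pop. Stack: acd
  Read 'c': push. Stack: acdc
  Read 'a': push. Stack: acdca
  Read 'c': push. Stack: acdcac
Final stack: "acdcac" (length 6)

6


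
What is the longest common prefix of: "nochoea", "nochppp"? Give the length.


Words: nochoea, nochppp
  Position 0: all 'n' => match
  Position 1: all 'o' => match
  Position 2: all 'c' => match
  Position 3: all 'h' => match
  Position 4: ('o', 'p') => mismatch, stop
LCP = "noch" (length 4)

4


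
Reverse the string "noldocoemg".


Input: noldocoemg
Reading characters right to left:
  Position 9: 'g'
  Position 8: 'm'
  Position 7: 'e'
  Position 6: 'o'
  Position 5: 'c'
  Position 4: 'o'
  Position 3: 'd'
  Position 2: 'l'
  Position 1: 'o'
  Position 0: 'n'
Reversed: gmeocodlon

gmeocodlon


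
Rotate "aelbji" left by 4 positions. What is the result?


Input: "aelbji", rotate left by 4
First 4 characters: "aelb"
Remaining characters: "ji"
Concatenate remaining + first: "ji" + "aelb" = "jiaelb"

jiaelb


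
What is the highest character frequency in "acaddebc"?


Input: acaddebc
Character counts:
  'a': 2
  'b': 1
  'c': 2
  'd': 2
  'e': 1
Maximum frequency: 2

2


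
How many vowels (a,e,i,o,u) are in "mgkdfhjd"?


Input: mgkdfhjd
Checking each character:
  'm' at position 0: consonant
  'g' at position 1: consonant
  'k' at position 2: consonant
  'd' at position 3: consonant
  'f' at position 4: consonant
  'h' at position 5: consonant
  'j' at position 6: consonant
  'd' at position 7: consonant
Total vowels: 0

0


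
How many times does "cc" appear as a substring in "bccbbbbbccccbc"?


Searching for "cc" in "bccbbbbbccccbc"
Scanning each position:
  Position 0: "bc" => no
  Position 1: "cc" => MATCH
  Position 2: "cb" => no
  Position 3: "bb" => no
  Position 4: "bb" => no
  Position 5: "bb" => no
  Position 6: "bb" => no
  Position 7: "bc" => no
  Position 8: "cc" => MATCH
  Position 9: "cc" => MATCH
  Position 10: "cc" => MATCH
  Position 11: "cb" => no
  Position 12: "bc" => no
Total occurrences: 4

4


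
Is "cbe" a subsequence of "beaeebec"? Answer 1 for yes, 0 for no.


Check if "cbe" is a subsequence of "beaeebec"
Greedy scan:
  Position 0 ('b'): no match needed
  Position 1 ('e'): no match needed
  Position 2 ('a'): no match needed
  Position 3 ('e'): no match needed
  Position 4 ('e'): no match needed
  Position 5 ('b'): no match needed
  Position 6 ('e'): no match needed
  Position 7 ('c'): matches sub[0] = 'c'
Only matched 1/3 characters => not a subsequence

0


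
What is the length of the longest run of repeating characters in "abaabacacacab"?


Input: "abaabacacacab"
Scanning for longest run:
  Position 1 ('b'): new char, reset run to 1
  Position 2 ('a'): new char, reset run to 1
  Position 3 ('a'): continues run of 'a', length=2
  Position 4 ('b'): new char, reset run to 1
  Position 5 ('a'): new char, reset run to 1
  Position 6 ('c'): new char, reset run to 1
  Position 7 ('a'): new char, reset run to 1
  Position 8 ('c'): new char, reset run to 1
  Position 9 ('a'): new char, reset run to 1
  Position 10 ('c'): new char, reset run to 1
  Position 11 ('a'): new char, reset run to 1
  Position 12 ('b'): new char, reset run to 1
Longest run: 'a' with length 2

2


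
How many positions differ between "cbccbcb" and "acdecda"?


Comparing "cbccbcb" and "acdecda" position by position:
  Position 0: 'c' vs 'a' => DIFFER
  Position 1: 'b' vs 'c' => DIFFER
  Position 2: 'c' vs 'd' => DIFFER
  Position 3: 'c' vs 'e' => DIFFER
  Position 4: 'b' vs 'c' => DIFFER
  Position 5: 'c' vs 'd' => DIFFER
  Position 6: 'b' vs 'a' => DIFFER
Positions that differ: 7

7


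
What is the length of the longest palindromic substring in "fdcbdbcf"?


Input: "fdcbdbcf"
Checking substrings for palindromes:
  [2:7] "cbdbc" (len 5) => palindrome
  [3:6] "bdb" (len 3) => palindrome
Longest palindromic substring: "cbdbc" with length 5

5


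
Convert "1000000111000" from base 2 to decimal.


Input: "1000000111000" in base 2
Positional expansion:
  Digit '1' (value 1) x 2^12 = 4096
  Digit '0' (value 0) x 2^11 = 0
  Digit '0' (value 0) x 2^10 = 0
  Digit '0' (value 0) x 2^9 = 0
  Digit '0' (value 0) x 2^8 = 0
  Digit '0' (value 0) x 2^7 = 0
  Digit '0' (value 0) x 2^6 = 0
  Digit '1' (value 1) x 2^5 = 32
  Digit '1' (value 1) x 2^4 = 16
  Digit '1' (value 1) x 2^3 = 8
  Digit '0' (value 0) x 2^2 = 0
  Digit '0' (value 0) x 2^1 = 0
  Digit '0' (value 0) x 2^0 = 0
Sum = 4152

4152


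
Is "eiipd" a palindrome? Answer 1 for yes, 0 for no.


Input: eiipd
Reversed: dpiie
  Compare pos 0 ('e') with pos 4 ('d'): MISMATCH
  Compare pos 1 ('i') with pos 3 ('p'): MISMATCH
Result: not a palindrome

0


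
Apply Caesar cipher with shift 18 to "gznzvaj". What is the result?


Caesar cipher: shift "gznzvaj" by 18
  'g' (pos 6) + 18 = pos 24 = 'y'
  'z' (pos 25) + 18 = pos 17 = 'r'
  'n' (pos 13) + 18 = pos 5 = 'f'
  'z' (pos 25) + 18 = pos 17 = 'r'
  'v' (pos 21) + 18 = pos 13 = 'n'
  'a' (pos 0) + 18 = pos 18 = 's'
  'j' (pos 9) + 18 = pos 1 = 'b'
Result: yrfrnsb

yrfrnsb


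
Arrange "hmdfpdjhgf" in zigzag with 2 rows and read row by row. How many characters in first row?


Zigzag "hmdfpdjhgf" into 2 rows:
Placing characters:
  'h' => row 0
  'm' => row 1
  'd' => row 0
  'f' => row 1
  'p' => row 0
  'd' => row 1
  'j' => row 0
  'h' => row 1
  'g' => row 0
  'f' => row 1
Rows:
  Row 0: "hdpjg"
  Row 1: "mfdhf"
First row length: 5

5


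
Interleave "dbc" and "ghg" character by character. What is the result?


Interleaving "dbc" and "ghg":
  Position 0: 'd' from first, 'g' from second => "dg"
  Position 1: 'b' from first, 'h' from second => "bh"
  Position 2: 'c' from first, 'g' from second => "cg"
Result: dgbhcg

dgbhcg


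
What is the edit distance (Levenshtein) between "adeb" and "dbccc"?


Computing edit distance: "adeb" -> "dbccc"
DP table:
           d    b    c    c    c
      0    1    2    3    4    5
  a   1    1    2    3    4    5
  d   2    1    2    3    4    5
  e   3    2    2    3    4    5
  b   4    3    2    3    4    5
Edit distance = dp[4][5] = 5

5


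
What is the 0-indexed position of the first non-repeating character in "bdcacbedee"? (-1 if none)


Input: bdcacbedee
Character frequencies:
  'a': 1
  'b': 2
  'c': 2
  'd': 2
  'e': 3
Scanning left to right for freq == 1:
  Position 0 ('b'): freq=2, skip
  Position 1 ('d'): freq=2, skip
  Position 2 ('c'): freq=2, skip
  Position 3 ('a'): unique! => answer = 3

3


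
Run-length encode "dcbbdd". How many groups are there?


Input: dcbbdd
Scanning for consecutive runs:
  Group 1: 'd' x 1 (positions 0-0)
  Group 2: 'c' x 1 (positions 1-1)
  Group 3: 'b' x 2 (positions 2-3)
  Group 4: 'd' x 2 (positions 4-5)
Total groups: 4

4


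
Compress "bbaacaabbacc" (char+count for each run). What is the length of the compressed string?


Input: bbaacaabbacc
Runs:
  'b' x 2 => "b2"
  'a' x 2 => "a2"
  'c' x 1 => "c1"
  'a' x 2 => "a2"
  'b' x 2 => "b2"
  'a' x 1 => "a1"
  'c' x 2 => "c2"
Compressed: "b2a2c1a2b2a1c2"
Compressed length: 14

14


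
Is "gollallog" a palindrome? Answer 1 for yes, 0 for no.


Input: gollallog
Reversed: gollallog
  Compare pos 0 ('g') with pos 8 ('g'): match
  Compare pos 1 ('o') with pos 7 ('o'): match
  Compare pos 2 ('l') with pos 6 ('l'): match
  Compare pos 3 ('l') with pos 5 ('l'): match
Result: palindrome

1


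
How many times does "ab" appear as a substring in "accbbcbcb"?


Searching for "ab" in "accbbcbcb"
Scanning each position:
  Position 0: "ac" => no
  Position 1: "cc" => no
  Position 2: "cb" => no
  Position 3: "bb" => no
  Position 4: "bc" => no
  Position 5: "cb" => no
  Position 6: "bc" => no
  Position 7: "cb" => no
Total occurrences: 0

0


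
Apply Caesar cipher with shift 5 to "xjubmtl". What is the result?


Caesar cipher: shift "xjubmtl" by 5
  'x' (pos 23) + 5 = pos 2 = 'c'
  'j' (pos 9) + 5 = pos 14 = 'o'
  'u' (pos 20) + 5 = pos 25 = 'z'
  'b' (pos 1) + 5 = pos 6 = 'g'
  'm' (pos 12) + 5 = pos 17 = 'r'
  't' (pos 19) + 5 = pos 24 = 'y'
  'l' (pos 11) + 5 = pos 16 = 'q'
Result: cozgryq

cozgryq


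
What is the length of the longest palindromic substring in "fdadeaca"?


Input: "fdadeaca"
Checking substrings for palindromes:
  [1:4] "dad" (len 3) => palindrome
  [5:8] "aca" (len 3) => palindrome
Longest palindromic substring: "dad" with length 3

3


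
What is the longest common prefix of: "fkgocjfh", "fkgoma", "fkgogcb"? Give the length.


Words: fkgocjfh, fkgoma, fkgogcb
  Position 0: all 'f' => match
  Position 1: all 'k' => match
  Position 2: all 'g' => match
  Position 3: all 'o' => match
  Position 4: ('c', 'm', 'g') => mismatch, stop
LCP = "fkgo" (length 4)

4


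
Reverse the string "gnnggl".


Input: gnnggl
Reading characters right to left:
  Position 5: 'l'
  Position 4: 'g'
  Position 3: 'g'
  Position 2: 'n'
  Position 1: 'n'
  Position 0: 'g'
Reversed: lggnng

lggnng


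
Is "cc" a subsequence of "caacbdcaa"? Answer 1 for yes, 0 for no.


Check if "cc" is a subsequence of "caacbdcaa"
Greedy scan:
  Position 0 ('c'): matches sub[0] = 'c'
  Position 1 ('a'): no match needed
  Position 2 ('a'): no match needed
  Position 3 ('c'): matches sub[1] = 'c'
  Position 4 ('b'): no match needed
  Position 5 ('d'): no match needed
  Position 6 ('c'): no match needed
  Position 7 ('a'): no match needed
  Position 8 ('a'): no match needed
All 2 characters matched => is a subsequence

1


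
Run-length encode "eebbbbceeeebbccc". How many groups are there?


Input: eebbbbceeeebbccc
Scanning for consecutive runs:
  Group 1: 'e' x 2 (positions 0-1)
  Group 2: 'b' x 4 (positions 2-5)
  Group 3: 'c' x 1 (positions 6-6)
  Group 4: 'e' x 4 (positions 7-10)
  Group 5: 'b' x 2 (positions 11-12)
  Group 6: 'c' x 3 (positions 13-15)
Total groups: 6

6


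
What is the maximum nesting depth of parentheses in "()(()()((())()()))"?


Input: "()(()()((())()()))"
Tracking depth:
  Position 0 '(': depth becomes 1
  Position 1 ')': depth becomes 0
  Position 2 '(': depth becomes 1
  Position 3 '(': depth becomes 2
  Position 4 ')': depth becomes 1
  Position 5 '(': depth becomes 2
  Position 6 ')': depth becomes 1
  Position 7 '(': depth becomes 2
  Position 8 '(': depth becomes 3
  Position 9 '(': depth becomes 4
  Position 10 ')': depth becomes 3
  Position 11 ')': depth becomes 2
  Position 12 '(': depth becomes 3
  Position 13 ')': depth becomes 2
  Position 14 '(': depth becomes 3
  Position 15 ')': depth becomes 2
  Position 16 ')': depth becomes 1
  Position 17 ')': depth becomes 0
Maximum depth reached: 4

4


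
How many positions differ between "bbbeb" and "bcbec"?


Comparing "bbbeb" and "bcbec" position by position:
  Position 0: 'b' vs 'b' => same
  Position 1: 'b' vs 'c' => DIFFER
  Position 2: 'b' vs 'b' => same
  Position 3: 'e' vs 'e' => same
  Position 4: 'b' vs 'c' => DIFFER
Positions that differ: 2

2


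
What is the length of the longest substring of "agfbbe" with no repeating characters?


Input: "agfbbe"
Sliding window (track last position of each char):
  Position 0 ('a'): window [0,0] length 1 -- new best
  Position 1 ('g'): window [0,1] length 2 -- new best
  Position 2 ('f'): window [0,2] length 3 -- new best
  Position 3 ('b'): window [0,3] length 4 -- new best
  Position 4 ('b'): repeat (last at 3), move window start to 4
  Position 4 ('b'): window [4,4] length 1
  Position 5 ('e'): window [4,5] length 2
Longest substring with no repeats: "agfb" with length 4

4


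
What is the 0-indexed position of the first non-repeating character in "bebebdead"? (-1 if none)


Input: bebebdead
Character frequencies:
  'a': 1
  'b': 3
  'd': 2
  'e': 3
Scanning left to right for freq == 1:
  Position 0 ('b'): freq=3, skip
  Position 1 ('e'): freq=3, skip
  Position 2 ('b'): freq=3, skip
  Position 3 ('e'): freq=3, skip
  Position 4 ('b'): freq=3, skip
  Position 5 ('d'): freq=2, skip
  Position 6 ('e'): freq=3, skip
  Position 7 ('a'): unique! => answer = 7

7


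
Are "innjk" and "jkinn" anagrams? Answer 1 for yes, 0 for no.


Strings: "innjk", "jkinn"
Sorted first:  ijknn
Sorted second: ijknn
Sorted forms match => anagrams

1


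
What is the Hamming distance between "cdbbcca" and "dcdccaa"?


Comparing "cdbbcca" and "dcdccaa" position by position:
  Position 0: 'c' vs 'd' => differ
  Position 1: 'd' vs 'c' => differ
  Position 2: 'b' vs 'd' => differ
  Position 3: 'b' vs 'c' => differ
  Position 4: 'c' vs 'c' => same
  Position 5: 'c' vs 'a' => differ
  Position 6: 'a' vs 'a' => same
Total differences (Hamming distance): 5

5


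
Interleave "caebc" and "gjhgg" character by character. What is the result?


Interleaving "caebc" and "gjhgg":
  Position 0: 'c' from first, 'g' from second => "cg"
  Position 1: 'a' from first, 'j' from second => "aj"
  Position 2: 'e' from first, 'h' from second => "eh"
  Position 3: 'b' from first, 'g' from second => "bg"
  Position 4: 'c' from first, 'g' from second => "cg"
Result: cgajehbgcg

cgajehbgcg


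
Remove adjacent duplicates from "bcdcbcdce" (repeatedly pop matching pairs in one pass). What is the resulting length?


Input: bcdcbcdce
Stack-based adjacent duplicate removal:
  Read 'b': push. Stack: b
  Read 'c': push. Stack: bc
  Read 'd': push. Stack: bcd
  Read 'c': push. Stack: bcdc
  Read 'b': push. Stack: bcdcb
  Read 'c': push. Stack: bcdcbc
  Read 'd': push. Stack: bcdcbcd
  Read 'c': push. Stack: bcdcbcdc
  Read 'e': push. Stack: bcdcbcdce
Final stack: "bcdcbcdce" (length 9)

9


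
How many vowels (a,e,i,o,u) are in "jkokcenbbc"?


Input: jkokcenbbc
Checking each character:
  'j' at position 0: consonant
  'k' at position 1: consonant
  'o' at position 2: vowel (running total: 1)
  'k' at position 3: consonant
  'c' at position 4: consonant
  'e' at position 5: vowel (running total: 2)
  'n' at position 6: consonant
  'b' at position 7: consonant
  'b' at position 8: consonant
  'c' at position 9: consonant
Total vowels: 2

2


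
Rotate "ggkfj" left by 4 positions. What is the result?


Input: "ggkfj", rotate left by 4
First 4 characters: "ggkf"
Remaining characters: "j"
Concatenate remaining + first: "j" + "ggkf" = "jggkf"

jggkf


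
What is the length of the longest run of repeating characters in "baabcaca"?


Input: "baabcaca"
Scanning for longest run:
  Position 1 ('a'): new char, reset run to 1
  Position 2 ('a'): continues run of 'a', length=2
  Position 3 ('b'): new char, reset run to 1
  Position 4 ('c'): new char, reset run to 1
  Position 5 ('a'): new char, reset run to 1
  Position 6 ('c'): new char, reset run to 1
  Position 7 ('a'): new char, reset run to 1
Longest run: 'a' with length 2

2


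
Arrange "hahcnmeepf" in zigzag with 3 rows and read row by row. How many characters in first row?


Zigzag "hahcnmeepf" into 3 rows:
Placing characters:
  'h' => row 0
  'a' => row 1
  'h' => row 2
  'c' => row 1
  'n' => row 0
  'm' => row 1
  'e' => row 2
  'e' => row 1
  'p' => row 0
  'f' => row 1
Rows:
  Row 0: "hnp"
  Row 1: "acmef"
  Row 2: "he"
First row length: 3

3


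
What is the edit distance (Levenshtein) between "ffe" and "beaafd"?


Computing edit distance: "ffe" -> "beaafd"
DP table:
           b    e    a    a    f    d
      0    1    2    3    4    5    6
  f   1    1    2    3    4    4    5
  f   2    2    2    3    4    4    5
  e   3    3    2    3    4    5    5
Edit distance = dp[3][6] = 5

5


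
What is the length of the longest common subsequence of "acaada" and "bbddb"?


LCS of "acaada" and "bbddb"
DP table:
           b    b    d    d    b
      0    0    0    0    0    0
  a   0    0    0    0    0    0
  c   0    0    0    0    0    0
  a   0    0    0    0    0    0
  a   0    0    0    0    0    0
  d   0    0    0    1    1    1
  a   0    0    0    1    1    1
LCS length = dp[6][5] = 1

1


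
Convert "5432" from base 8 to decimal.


Input: "5432" in base 8
Positional expansion:
  Digit '5' (value 5) x 8^3 = 2560
  Digit '4' (value 4) x 8^2 = 256
  Digit '3' (value 3) x 8^1 = 24
  Digit '2' (value 2) x 8^0 = 2
Sum = 2842

2842


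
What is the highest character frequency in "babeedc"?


Input: babeedc
Character counts:
  'a': 1
  'b': 2
  'c': 1
  'd': 1
  'e': 2
Maximum frequency: 2

2


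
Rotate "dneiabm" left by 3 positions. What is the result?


Input: "dneiabm", rotate left by 3
First 3 characters: "dne"
Remaining characters: "iabm"
Concatenate remaining + first: "iabm" + "dne" = "iabmdne"

iabmdne


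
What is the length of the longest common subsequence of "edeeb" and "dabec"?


LCS of "edeeb" and "dabec"
DP table:
           d    a    b    e    c
      0    0    0    0    0    0
  e   0    0    0    0    1    1
  d   0    1    1    1    1    1
  e   0    1    1    1    2    2
  e   0    1    1    1    2    2
  b   0    1    1    2    2    2
LCS length = dp[5][5] = 2

2


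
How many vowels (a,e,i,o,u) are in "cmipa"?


Input: cmipa
Checking each character:
  'c' at position 0: consonant
  'm' at position 1: consonant
  'i' at position 2: vowel (running total: 1)
  'p' at position 3: consonant
  'a' at position 4: vowel (running total: 2)
Total vowels: 2

2


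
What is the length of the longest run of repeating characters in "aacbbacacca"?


Input: "aacbbacacca"
Scanning for longest run:
  Position 1 ('a'): continues run of 'a', length=2
  Position 2 ('c'): new char, reset run to 1
  Position 3 ('b'): new char, reset run to 1
  Position 4 ('b'): continues run of 'b', length=2
  Position 5 ('a'): new char, reset run to 1
  Position 6 ('c'): new char, reset run to 1
  Position 7 ('a'): new char, reset run to 1
  Position 8 ('c'): new char, reset run to 1
  Position 9 ('c'): continues run of 'c', length=2
  Position 10 ('a'): new char, reset run to 1
Longest run: 'a' with length 2

2
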